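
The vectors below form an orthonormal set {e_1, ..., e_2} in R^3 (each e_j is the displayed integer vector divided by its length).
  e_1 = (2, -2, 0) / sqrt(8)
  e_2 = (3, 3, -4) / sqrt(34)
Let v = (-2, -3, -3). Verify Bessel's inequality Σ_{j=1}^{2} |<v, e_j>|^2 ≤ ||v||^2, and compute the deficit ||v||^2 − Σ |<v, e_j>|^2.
Σ |<v, e_j>|^2 = 13/17; ||v||^2 = 22; deficit = 361/17

Write each e_j = u_j / sqrt(<u_j, u_j>) where u_j is the displayed integer vector. Then <v, e_j> = <v, u_j> / sqrt(<u_j, u_j>), so |<v, e_j>|^2 = <v, u_j>^2 / <u_j, u_j>.
Coefficients: <v, e_1> = 2/sqrt(8), <v, e_2> = -3/sqrt(34).
Square and sum: Σ |<v, e_j>|^2 = 13/17.
Compute ||v||^2 = v·v = 22.
Deficit = 22 − 13/17 = 361/17 ≥ 0, confirming Bessel's inequality. (The deficit equals ||v − Σ <v,e_j> e_j||^2, the squared distance from v to span{e_j}.)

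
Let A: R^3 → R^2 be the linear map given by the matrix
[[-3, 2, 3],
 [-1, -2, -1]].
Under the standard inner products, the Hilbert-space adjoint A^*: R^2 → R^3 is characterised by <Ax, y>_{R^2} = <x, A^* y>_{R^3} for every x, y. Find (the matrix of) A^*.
A^* = A^T =
[[-3, -1],
 [2, -2],
 [3, -1]]

For real matrices with standard dot products, the defining identity <Ax, y> = <x, A^* y> gives (Ax)^T y = x^T (A^*) y, i.e. x^T A^T y = x^T (A^*) y. Since this holds for all x, y, we must have A^* = A^T. Therefore
A^* =
[[-3, -1],
 [2, -2],
 [3, -1]].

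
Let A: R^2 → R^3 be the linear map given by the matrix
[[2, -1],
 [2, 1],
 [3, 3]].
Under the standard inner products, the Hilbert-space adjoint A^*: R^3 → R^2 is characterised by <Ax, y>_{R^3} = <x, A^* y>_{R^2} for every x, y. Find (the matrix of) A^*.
A^* = A^T =
[[2, 2, 3],
 [-1, 1, 3]]

For real matrices with standard dot products, the defining identity <Ax, y> = <x, A^* y> gives (Ax)^T y = x^T (A^*) y, i.e. x^T A^T y = x^T (A^*) y. Since this holds for all x, y, we must have A^* = A^T. Therefore
A^* =
[[2, 2, 3],
 [-1, 1, 3]].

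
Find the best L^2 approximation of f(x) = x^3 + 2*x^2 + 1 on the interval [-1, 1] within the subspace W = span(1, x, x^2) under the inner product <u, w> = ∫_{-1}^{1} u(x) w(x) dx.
g(x) = 2*x^2 + 3*x/5 + 1

The best approximation g ∈ W is the orthogonal projection of f onto W. Writing g = a_0 + a_1 x + a_2 x^2, the coefficients solve the normal equations G · a = b where
  G_{ij} = <φ_i, φ_j> and b_i = <f, φ_i>, with φ_0 = 1, φ_1 = x, φ_2 = x^2.
G =
  [2, 0, 2/3]
  [0, 2/3, 0]
  [2/3, 0, 2/5],
b = (10/3, 2/5, 22/15).
Solving gives a_0 = 1, a_1 = 3/5, a_2 = 2, so
  g(x) = 2*x^2 + 3*x/5 + 1.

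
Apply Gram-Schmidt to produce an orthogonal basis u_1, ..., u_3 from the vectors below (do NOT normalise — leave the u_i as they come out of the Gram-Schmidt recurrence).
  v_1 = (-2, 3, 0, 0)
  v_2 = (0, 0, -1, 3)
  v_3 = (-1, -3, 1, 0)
Orthogonal basis:
  u_1 = (-2, 3, 0, 0)
  u_2 = (0, 0, -1, 3)
  u_3 = (-27/13, -18/13, 9/10, 3/10)

Apply the Gram-Schmidt recurrence
  u_1 = v_1
  u_i = v_i − Σ_{j<i} ((v_i · u_j) / (u_j · u_j)) · u_j.

Step by step this gives:
  u_1 = (-2, 3, 0, 0)
  u_2 = (0, 0, -1, 3)
  u_3 = (-27/13, -18/13, 9/10, 3/10)

Orthogonality check:
  u_2 · u_1 = 0 (should be 0)
  u_3 · u_1 = 0 (should be 0)
  u_3 · u_2 = 0 (should be 0)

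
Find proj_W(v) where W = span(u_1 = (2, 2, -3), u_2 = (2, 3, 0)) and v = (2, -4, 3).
proj_W(v) = (-190/121, -196/121, 267/121)

Set up U = [u_1 | ... | u_2] ∈ R^(3×2). The projector onto W = col(U) is P = U (U^T U)^(-1) U^T.
Compute U^T U =
  [17, 10]
  [10, 13],
and U^T v = (-13, -8).
Solve U^T U · c = U^T v for the coefficients: c = (-89/121, -6/121). The projection is proj_W(v) = U c.
Check: (v - proj_W(v)) · u_1 = 0  (should be 0).
Check: (v - proj_W(v)) · u_2 = 0  (should be 0).
Result: proj_W(v) = (-190/121, -196/121, 267/121).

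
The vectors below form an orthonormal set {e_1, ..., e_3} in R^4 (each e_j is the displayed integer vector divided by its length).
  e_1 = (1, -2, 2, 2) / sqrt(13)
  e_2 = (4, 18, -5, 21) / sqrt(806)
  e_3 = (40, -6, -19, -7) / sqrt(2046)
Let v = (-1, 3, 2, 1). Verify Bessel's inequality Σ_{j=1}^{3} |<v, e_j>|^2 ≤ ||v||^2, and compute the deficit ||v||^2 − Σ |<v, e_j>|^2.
Σ |<v, e_j>|^2 = 326/33; ||v||^2 = 15; deficit = 169/33

Write each e_j = u_j / sqrt(<u_j, u_j>) where u_j is the displayed integer vector. Then <v, e_j> = <v, u_j> / sqrt(<u_j, u_j>), so |<v, e_j>|^2 = <v, u_j>^2 / <u_j, u_j>.
Coefficients: <v, e_1> = -1/sqrt(13), <v, e_2> = 61/sqrt(806), <v, e_3> = -103/sqrt(2046).
Square and sum: Σ |<v, e_j>|^2 = 326/33.
Compute ||v||^2 = v·v = 15.
Deficit = 15 − 326/33 = 169/33 ≥ 0, confirming Bessel's inequality. (The deficit equals ||v − Σ <v,e_j> e_j||^2, the squared distance from v to span{e_j}.)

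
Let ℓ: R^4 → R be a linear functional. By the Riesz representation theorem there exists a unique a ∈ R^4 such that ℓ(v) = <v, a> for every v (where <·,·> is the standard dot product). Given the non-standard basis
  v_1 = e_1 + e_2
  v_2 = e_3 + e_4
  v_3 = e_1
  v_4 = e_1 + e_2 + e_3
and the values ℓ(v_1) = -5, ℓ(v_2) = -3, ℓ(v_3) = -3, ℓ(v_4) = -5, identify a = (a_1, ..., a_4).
a = (-3, -2, 0, -3)

Write a = (a_1, ..., a_4) in the standard basis. For each basis vector v_i, ℓ(v_i) = <v_i, a> is a linear equation in the a_j's. Collect the n equations into a matrix system V a = ℓ, where row i of V is v_i (expressed in the standard basis). Since V is invertible (lower-triangular with 1s on the diagonal, up to permutation), solve by back-substitution:
  V =
[[1, 1, 0, 0],
 [0, 0, 1, 1],
 [1, 0, 0, 0],
 [1, 1, 1, 0]]
  V a = (-5, -3, -3, -5)
Solving gives a = (-3, -2, 0, -3).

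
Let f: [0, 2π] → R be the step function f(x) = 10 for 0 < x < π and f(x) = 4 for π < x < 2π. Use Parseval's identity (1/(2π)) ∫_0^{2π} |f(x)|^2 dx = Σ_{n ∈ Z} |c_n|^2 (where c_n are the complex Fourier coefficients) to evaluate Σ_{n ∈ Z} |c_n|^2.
Σ |c_n|^2 = 58

Parseval equates the L^2 energy of f (normalised by 1/(2π)) with the ℓ^2 sum of its Fourier coefficients: (1/(2π)) ∫_0^{2π} |f|^2 = Σ |c_n|^2.
Compute the left side: (1/(2π)) [∫_0^π 10^2 dx + ∫_π^{2π} 4^2 dx] = (1/(2π)) · (100π + 16π) = (100 + 16)/2 = 58.
So Σ_{n ∈ Z} |c_n|^2 = 58.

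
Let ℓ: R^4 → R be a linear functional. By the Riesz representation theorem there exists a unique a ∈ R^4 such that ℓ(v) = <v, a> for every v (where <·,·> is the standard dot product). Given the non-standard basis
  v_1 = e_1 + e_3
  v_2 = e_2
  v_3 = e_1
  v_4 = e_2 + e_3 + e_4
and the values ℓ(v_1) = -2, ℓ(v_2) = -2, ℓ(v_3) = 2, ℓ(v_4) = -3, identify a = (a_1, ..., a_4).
a = (2, -2, -4, 3)

Write a = (a_1, ..., a_4) in the standard basis. For each basis vector v_i, ℓ(v_i) = <v_i, a> is a linear equation in the a_j's. Collect the n equations into a matrix system V a = ℓ, where row i of V is v_i (expressed in the standard basis). Since V is invertible (lower-triangular with 1s on the diagonal, up to permutation), solve by back-substitution:
  V =
[[1, 0, 1, 0],
 [0, 1, 0, 0],
 [1, 0, 0, 0],
 [0, 1, 1, 1]]
  V a = (-2, -2, 2, -3)
Solving gives a = (2, -2, -4, 3).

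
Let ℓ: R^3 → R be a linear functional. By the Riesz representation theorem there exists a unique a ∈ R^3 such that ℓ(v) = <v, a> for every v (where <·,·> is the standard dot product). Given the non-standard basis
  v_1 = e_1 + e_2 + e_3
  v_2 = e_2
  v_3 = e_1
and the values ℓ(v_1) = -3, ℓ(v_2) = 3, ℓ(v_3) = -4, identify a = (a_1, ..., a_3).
a = (-4, 3, -2)

Write a = (a_1, ..., a_3) in the standard basis. For each basis vector v_i, ℓ(v_i) = <v_i, a> is a linear equation in the a_j's. Collect the n equations into a matrix system V a = ℓ, where row i of V is v_i (expressed in the standard basis). Since V is invertible (lower-triangular with 1s on the diagonal, up to permutation), solve by back-substitution:
  V =
[[1, 1, 1],
 [0, 1, 0],
 [1, 0, 0]]
  V a = (-3, 3, -4)
Solving gives a = (-4, 3, -2).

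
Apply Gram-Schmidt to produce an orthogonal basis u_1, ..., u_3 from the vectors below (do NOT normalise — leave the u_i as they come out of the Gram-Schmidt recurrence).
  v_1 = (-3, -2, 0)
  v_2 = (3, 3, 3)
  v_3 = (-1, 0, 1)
Orthogonal basis:
  u_1 = (-3, -2, 0)
  u_2 = (-6/13, 9/13, 3)
  u_3 = (-1/7, 3/14, -1/14)

Apply the Gram-Schmidt recurrence
  u_1 = v_1
  u_i = v_i − Σ_{j<i} ((v_i · u_j) / (u_j · u_j)) · u_j.

Step by step this gives:
  u_1 = (-3, -2, 0)
  u_2 = (-6/13, 9/13, 3)
  u_3 = (-1/7, 3/14, -1/14)

Orthogonality check:
  u_2 · u_1 = 0 (should be 0)
  u_3 · u_1 = 0 (should be 0)
  u_3 · u_2 = 0 (should be 0)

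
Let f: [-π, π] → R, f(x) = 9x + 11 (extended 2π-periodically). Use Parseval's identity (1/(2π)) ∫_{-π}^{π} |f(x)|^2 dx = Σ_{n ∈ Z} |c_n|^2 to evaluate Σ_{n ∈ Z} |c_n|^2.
Σ |c_n|^2 = 27π^2 + 121

Expand and integrate term by term over [-π, π]:
  ∫ (9x)^2 dx = 81·(2π^3/3); ∫ 2·9·(11)·x dx = 0 (odd integrand); ∫ 11^2 dx = 121·2π.
So (1/(2π)) ∫_{-π}^{π} (9x + 11)^2 dx = 81π^2/3 + 121 = 27π^2 + 121.
Parseval ⇒ Σ |c_n|^2 = 27π^2 + 121.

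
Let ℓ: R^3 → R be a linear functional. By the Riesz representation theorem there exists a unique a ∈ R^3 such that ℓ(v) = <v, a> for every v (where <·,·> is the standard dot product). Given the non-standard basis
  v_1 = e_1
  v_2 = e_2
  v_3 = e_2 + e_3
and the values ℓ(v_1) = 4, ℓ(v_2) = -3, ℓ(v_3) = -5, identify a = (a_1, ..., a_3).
a = (4, -3, -2)

Write a = (a_1, ..., a_3) in the standard basis. For each basis vector v_i, ℓ(v_i) = <v_i, a> is a linear equation in the a_j's. Collect the n equations into a matrix system V a = ℓ, where row i of V is v_i (expressed in the standard basis). Since V is invertible (lower-triangular with 1s on the diagonal, up to permutation), solve by back-substitution:
  V =
[[1, 0, 0],
 [0, 1, 0],
 [0, 1, 1]]
  V a = (4, -3, -5)
Solving gives a = (4, -3, -2).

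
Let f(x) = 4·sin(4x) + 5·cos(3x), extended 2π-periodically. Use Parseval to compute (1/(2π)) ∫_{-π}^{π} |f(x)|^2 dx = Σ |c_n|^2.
Σ |c_n|^2 = 41/2

Expand |f|^2 and use orthogonality of {sin(nx), cos(mx)} on [-π, π]:
  ∫_{-π}^{π} sin(nx)^2 dx = π, ∫ cos(mx)^2 dx = π, and cross terms integrate to 0.
So ∫_{-π}^{π} f(x)^2 dx = 4^2 · π + 5^2 · π = (16 + 25)π.
Divide by 2π: (16 + 25)/2 = 41/2.
By Parseval, this equals Σ |c_n|^2.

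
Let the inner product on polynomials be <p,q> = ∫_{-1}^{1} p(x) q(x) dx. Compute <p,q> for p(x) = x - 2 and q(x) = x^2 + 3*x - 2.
<p,q> = 26/3

Expand the product: p(x)·q(x) = x^3 + x^2 - 8*x + 4.
∫_{-1}^{1} of each monomial x^k gives [2/(k+1) if k even, 0 if k odd]. Integrating term-by-term (or equivalently evaluating the antiderivative F(x) = x^4/4 + x^3/3 - 4*x^2 + 4*x at the endpoints):
  F(1) − F(−1) = 7/12 − (-97/12) = 26/3.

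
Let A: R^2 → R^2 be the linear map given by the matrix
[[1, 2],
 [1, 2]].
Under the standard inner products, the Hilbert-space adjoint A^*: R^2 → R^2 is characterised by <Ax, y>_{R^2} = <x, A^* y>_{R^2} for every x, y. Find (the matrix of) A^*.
A^* = A^T =
[[1, 1],
 [2, 2]]

For real matrices with standard dot products, the defining identity <Ax, y> = <x, A^* y> gives (Ax)^T y = x^T (A^*) y, i.e. x^T A^T y = x^T (A^*) y. Since this holds for all x, y, we must have A^* = A^T. Therefore
A^* =
[[1, 1],
 [2, 2]].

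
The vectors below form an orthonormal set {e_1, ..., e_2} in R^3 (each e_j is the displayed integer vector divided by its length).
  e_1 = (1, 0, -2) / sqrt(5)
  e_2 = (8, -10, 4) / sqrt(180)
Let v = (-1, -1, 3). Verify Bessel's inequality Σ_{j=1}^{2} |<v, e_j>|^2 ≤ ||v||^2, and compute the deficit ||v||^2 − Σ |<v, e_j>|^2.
Σ |<v, e_j>|^2 = 98/9; ||v||^2 = 11; deficit = 1/9

Write each e_j = u_j / sqrt(<u_j, u_j>) where u_j is the displayed integer vector. Then <v, e_j> = <v, u_j> / sqrt(<u_j, u_j>), so |<v, e_j>|^2 = <v, u_j>^2 / <u_j, u_j>.
Coefficients: <v, e_1> = -7/sqrt(5), <v, e_2> = 14/sqrt(180).
Square and sum: Σ |<v, e_j>|^2 = 98/9.
Compute ||v||^2 = v·v = 11.
Deficit = 11 − 98/9 = 1/9 ≥ 0, confirming Bessel's inequality. (The deficit equals ||v − Σ <v,e_j> e_j||^2, the squared distance from v to span{e_j}.)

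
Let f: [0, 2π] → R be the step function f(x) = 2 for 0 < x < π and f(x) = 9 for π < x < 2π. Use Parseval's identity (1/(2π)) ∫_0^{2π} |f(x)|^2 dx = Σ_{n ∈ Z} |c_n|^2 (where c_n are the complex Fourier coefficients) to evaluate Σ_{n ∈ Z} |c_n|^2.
Σ |c_n|^2 = 85/2

Parseval equates the L^2 energy of f (normalised by 1/(2π)) with the ℓ^2 sum of its Fourier coefficients: (1/(2π)) ∫_0^{2π} |f|^2 = Σ |c_n|^2.
Compute the left side: (1/(2π)) [∫_0^π 2^2 dx + ∫_π^{2π} 9^2 dx] = (1/(2π)) · (4π + 81π) = (4 + 81)/2 = 85/2.
So Σ_{n ∈ Z} |c_n|^2 = 85/2.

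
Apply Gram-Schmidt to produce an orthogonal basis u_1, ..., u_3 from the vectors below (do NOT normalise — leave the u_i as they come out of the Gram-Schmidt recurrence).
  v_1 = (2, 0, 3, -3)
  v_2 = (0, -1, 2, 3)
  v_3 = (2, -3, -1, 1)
Orthogonal basis:
  u_1 = (2, 0, 3, -3)
  u_2 = (3/11, -1, 53/22, 57/22)
  u_3 = (630/299, -815/299, -415/299, 5/299)

Apply the Gram-Schmidt recurrence
  u_1 = v_1
  u_i = v_i − Σ_{j<i} ((v_i · u_j) / (u_j · u_j)) · u_j.

Step by step this gives:
  u_1 = (2, 0, 3, -3)
  u_2 = (3/11, -1, 53/22, 57/22)
  u_3 = (630/299, -815/299, -415/299, 5/299)

Orthogonality check:
  u_2 · u_1 = 0 (should be 0)
  u_3 · u_1 = 0 (should be 0)
  u_3 · u_2 = 0 (should be 0)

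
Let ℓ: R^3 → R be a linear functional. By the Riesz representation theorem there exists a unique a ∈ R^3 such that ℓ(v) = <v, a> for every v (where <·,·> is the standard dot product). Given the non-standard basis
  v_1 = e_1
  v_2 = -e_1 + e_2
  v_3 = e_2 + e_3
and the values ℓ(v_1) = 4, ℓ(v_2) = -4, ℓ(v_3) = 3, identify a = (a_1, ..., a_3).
a = (4, 0, 3)

Write a = (a_1, ..., a_3) in the standard basis. For each basis vector v_i, ℓ(v_i) = <v_i, a> is a linear equation in the a_j's. Collect the n equations into a matrix system V a = ℓ, where row i of V is v_i (expressed in the standard basis). Since V is invertible (lower-triangular with 1s on the diagonal, up to permutation), solve by back-substitution:
  V =
[[1, 0, 0],
 [-1, 1, 0],
 [0, 1, 1]]
  V a = (4, -4, 3)
Solving gives a = (4, 0, 3).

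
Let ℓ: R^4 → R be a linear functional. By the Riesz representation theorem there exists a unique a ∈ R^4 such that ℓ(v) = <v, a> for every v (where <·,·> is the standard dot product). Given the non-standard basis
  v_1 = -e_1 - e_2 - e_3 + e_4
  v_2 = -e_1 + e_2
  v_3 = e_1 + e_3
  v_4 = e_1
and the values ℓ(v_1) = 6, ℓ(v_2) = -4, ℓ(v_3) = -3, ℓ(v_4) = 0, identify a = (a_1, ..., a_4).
a = (0, -4, -3, -1)

Write a = (a_1, ..., a_4) in the standard basis. For each basis vector v_i, ℓ(v_i) = <v_i, a> is a linear equation in the a_j's. Collect the n equations into a matrix system V a = ℓ, where row i of V is v_i (expressed in the standard basis). Since V is invertible (lower-triangular with 1s on the diagonal, up to permutation), solve by back-substitution:
  V =
[[-1, -1, -1, 1],
 [-1, 1, 0, 0],
 [1, 0, 1, 0],
 [1, 0, 0, 0]]
  V a = (6, -4, -3, 0)
Solving gives a = (0, -4, -3, -1).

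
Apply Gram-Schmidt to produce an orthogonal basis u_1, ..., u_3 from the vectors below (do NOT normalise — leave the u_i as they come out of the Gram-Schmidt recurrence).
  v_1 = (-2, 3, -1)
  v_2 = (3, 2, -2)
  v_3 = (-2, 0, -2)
Orthogonal basis:
  u_1 = (-2, 3, -1)
  u_2 = (23/7, 11/7, -13/7)
  u_3 = (-68/117, -119/117, -17/9)

Apply the Gram-Schmidt recurrence
  u_1 = v_1
  u_i = v_i − Σ_{j<i} ((v_i · u_j) / (u_j · u_j)) · u_j.

Step by step this gives:
  u_1 = (-2, 3, -1)
  u_2 = (23/7, 11/7, -13/7)
  u_3 = (-68/117, -119/117, -17/9)

Orthogonality check:
  u_2 · u_1 = 0 (should be 0)
  u_3 · u_1 = 0 (should be 0)
  u_3 · u_2 = 0 (should be 0)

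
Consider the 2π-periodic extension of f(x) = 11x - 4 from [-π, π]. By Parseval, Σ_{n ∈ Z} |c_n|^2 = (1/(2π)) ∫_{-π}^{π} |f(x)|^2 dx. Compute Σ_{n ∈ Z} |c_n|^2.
Σ |c_n|^2 = 121π^2/3 + 16

Expand and integrate term by term over [-π, π]:
  ∫ (11x)^2 dx = 121·(2π^3/3); ∫ 2·11·(-4)·x dx = 0 (odd integrand); ∫ (-4)^2 dx = 16·2π.
So (1/(2π)) ∫_{-π}^{π} (11x - 4)^2 dx = 121π^2/3 + 16 = 121π^2/3 + 16.
Parseval ⇒ Σ |c_n|^2 = 121π^2/3 + 16.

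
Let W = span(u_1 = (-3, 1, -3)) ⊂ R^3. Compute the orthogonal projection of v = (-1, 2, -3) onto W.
proj_W(v) = (-42/19, 14/19, -42/19)

Set up U = [u_1 | ... | u_1] ∈ R^(3×1). The projector onto W = col(U) is P = U (U^T U)^(-1) U^T.
Compute U^T U =
  [19],
and U^T v = (14).
Solve U^T U · c = U^T v for the coefficients: c = (14/19). The projection is proj_W(v) = U c.
Check: (v - proj_W(v)) · u_1 = 0  (should be 0).
Result: proj_W(v) = (-42/19, 14/19, -42/19).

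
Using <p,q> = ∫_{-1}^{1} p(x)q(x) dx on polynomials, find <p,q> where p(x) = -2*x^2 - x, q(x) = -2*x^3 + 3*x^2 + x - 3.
<p,q> = 26/15

Expand the product: p(x)·q(x) = 4*x^5 - 4*x^4 - 5*x^3 + 5*x^2 + 3*x.
∫_{-1}^{1} of each monomial x^k gives [2/(k+1) if k even, 0 if k odd]. Integrating term-by-term (or equivalently evaluating the antiderivative F(x) = 2*x^6/3 - 4*x^5/5 - 5*x^4/4 + 5*x^3/3 + 3*x^2/2 at the endpoints):
  F(1) − F(−1) = 107/60 − (1/20) = 26/15.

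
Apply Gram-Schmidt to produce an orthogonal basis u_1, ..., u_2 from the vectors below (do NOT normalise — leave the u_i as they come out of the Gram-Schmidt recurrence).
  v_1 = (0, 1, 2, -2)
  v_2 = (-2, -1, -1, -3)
Orthogonal basis:
  u_1 = (0, 1, 2, -2)
  u_2 = (-2, -4/3, -5/3, -7/3)

Apply the Gram-Schmidt recurrence
  u_1 = v_1
  u_i = v_i − Σ_{j<i} ((v_i · u_j) / (u_j · u_j)) · u_j.

Step by step this gives:
  u_1 = (0, 1, 2, -2)
  u_2 = (-2, -4/3, -5/3, -7/3)

Orthogonality check:
  u_2 · u_1 = 0 (should be 0)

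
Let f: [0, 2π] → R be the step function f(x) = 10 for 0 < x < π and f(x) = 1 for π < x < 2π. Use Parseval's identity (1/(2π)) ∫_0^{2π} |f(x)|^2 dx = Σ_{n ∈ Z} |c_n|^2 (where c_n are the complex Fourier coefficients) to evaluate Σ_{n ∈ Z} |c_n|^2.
Σ |c_n|^2 = 101/2

Parseval equates the L^2 energy of f (normalised by 1/(2π)) with the ℓ^2 sum of its Fourier coefficients: (1/(2π)) ∫_0^{2π} |f|^2 = Σ |c_n|^2.
Compute the left side: (1/(2π)) [∫_0^π 10^2 dx + ∫_π^{2π} 1^2 dx] = (1/(2π)) · (100π + 1π) = (100 + 1)/2 = 101/2.
So Σ_{n ∈ Z} |c_n|^2 = 101/2.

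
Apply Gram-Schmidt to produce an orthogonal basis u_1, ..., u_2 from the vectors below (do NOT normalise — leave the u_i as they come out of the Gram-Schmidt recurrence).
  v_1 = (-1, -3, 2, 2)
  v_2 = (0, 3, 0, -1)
Orthogonal basis:
  u_1 = (-1, -3, 2, 2)
  u_2 = (-11/18, 7/6, 11/9, 2/9)

Apply the Gram-Schmidt recurrence
  u_1 = v_1
  u_i = v_i − Σ_{j<i} ((v_i · u_j) / (u_j · u_j)) · u_j.

Step by step this gives:
  u_1 = (-1, -3, 2, 2)
  u_2 = (-11/18, 7/6, 11/9, 2/9)

Orthogonality check:
  u_2 · u_1 = 0 (should be 0)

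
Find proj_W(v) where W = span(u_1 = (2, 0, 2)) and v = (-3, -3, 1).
proj_W(v) = (-1, 0, -1)

Set up U = [u_1 | ... | u_1] ∈ R^(3×1). The projector onto W = col(U) is P = U (U^T U)^(-1) U^T.
Compute U^T U =
  [8],
and U^T v = (-4).
Solve U^T U · c = U^T v for the coefficients: c = (-1/2). The projection is proj_W(v) = U c.
Check: (v - proj_W(v)) · u_1 = 0  (should be 0).
Result: proj_W(v) = (-1, 0, -1).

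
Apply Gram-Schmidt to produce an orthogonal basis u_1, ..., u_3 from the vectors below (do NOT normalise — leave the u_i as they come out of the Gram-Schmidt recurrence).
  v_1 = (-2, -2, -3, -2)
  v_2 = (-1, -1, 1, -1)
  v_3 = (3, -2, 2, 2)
Orthogonal basis:
  u_1 = (-2, -2, -3, -2)
  u_2 = (-5/7, -5/7, 10/7, -5/7)
  u_3 = (2, -3, 0, 1)

Apply the Gram-Schmidt recurrence
  u_1 = v_1
  u_i = v_i − Σ_{j<i} ((v_i · u_j) / (u_j · u_j)) · u_j.

Step by step this gives:
  u_1 = (-2, -2, -3, -2)
  u_2 = (-5/7, -5/7, 10/7, -5/7)
  u_3 = (2, -3, 0, 1)

Orthogonality check:
  u_2 · u_1 = 0 (should be 0)
  u_3 · u_1 = 0 (should be 0)
  u_3 · u_2 = 0 (should be 0)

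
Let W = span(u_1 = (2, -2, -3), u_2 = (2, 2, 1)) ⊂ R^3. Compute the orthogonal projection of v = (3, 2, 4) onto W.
proj_W(v) = (20/9, 32/9, 22/9)

Set up U = [u_1 | ... | u_2] ∈ R^(3×2). The projector onto W = col(U) is P = U (U^T U)^(-1) U^T.
Compute U^T U =
  [17, -3]
  [-3, 9],
and U^T v = (-10, 14).
Solve U^T U · c = U^T v for the coefficients: c = (-1/3, 13/9). The projection is proj_W(v) = U c.
Check: (v - proj_W(v)) · u_1 = 0  (should be 0).
Check: (v - proj_W(v)) · u_2 = 0  (should be 0).
Result: proj_W(v) = (20/9, 32/9, 22/9).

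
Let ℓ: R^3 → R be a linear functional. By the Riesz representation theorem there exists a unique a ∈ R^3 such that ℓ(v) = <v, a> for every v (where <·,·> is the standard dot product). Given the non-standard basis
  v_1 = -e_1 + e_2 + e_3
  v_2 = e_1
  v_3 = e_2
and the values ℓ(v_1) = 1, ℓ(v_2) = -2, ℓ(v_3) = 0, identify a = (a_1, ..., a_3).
a = (-2, 0, -1)

Write a = (a_1, ..., a_3) in the standard basis. For each basis vector v_i, ℓ(v_i) = <v_i, a> is a linear equation in the a_j's. Collect the n equations into a matrix system V a = ℓ, where row i of V is v_i (expressed in the standard basis). Since V is invertible (lower-triangular with 1s on the diagonal, up to permutation), solve by back-substitution:
  V =
[[-1, 1, 1],
 [1, 0, 0],
 [0, 1, 0]]
  V a = (1, -2, 0)
Solving gives a = (-2, 0, -1).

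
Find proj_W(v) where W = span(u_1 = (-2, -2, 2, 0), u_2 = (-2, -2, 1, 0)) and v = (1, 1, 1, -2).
proj_W(v) = (1, 1, 1, 0)

Set up U = [u_1 | ... | u_2] ∈ R^(4×2). The projector onto W = col(U) is P = U (U^T U)^(-1) U^T.
Compute U^T U =
  [12, 10]
  [10, 9],
and U^T v = (-2, -3).
Solve U^T U · c = U^T v for the coefficients: c = (3/2, -2). The projection is proj_W(v) = U c.
Check: (v - proj_W(v)) · u_1 = 0  (should be 0).
Check: (v - proj_W(v)) · u_2 = 0  (should be 0).
Result: proj_W(v) = (1, 1, 1, 0).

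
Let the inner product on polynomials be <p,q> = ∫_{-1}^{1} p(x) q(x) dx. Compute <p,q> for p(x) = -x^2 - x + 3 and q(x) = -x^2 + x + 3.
<p,q> = 206/15

Expand the product: p(x)·q(x) = x^4 - 7*x^2 + 9.
∫_{-1}^{1} of each monomial x^k gives [2/(k+1) if k even, 0 if k odd]. Integrating term-by-term (or equivalently evaluating the antiderivative F(x) = x^5/5 - 7*x^3/3 + 9*x at the endpoints):
  F(1) − F(−1) = 103/15 − (-103/15) = 206/15.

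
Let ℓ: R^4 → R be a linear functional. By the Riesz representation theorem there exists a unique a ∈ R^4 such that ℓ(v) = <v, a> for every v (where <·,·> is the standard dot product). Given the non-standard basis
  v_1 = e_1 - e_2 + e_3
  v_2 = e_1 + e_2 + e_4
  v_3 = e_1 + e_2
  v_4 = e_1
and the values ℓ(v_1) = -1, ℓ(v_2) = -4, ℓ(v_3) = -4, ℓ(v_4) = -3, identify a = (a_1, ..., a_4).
a = (-3, -1, 1, 0)

Write a = (a_1, ..., a_4) in the standard basis. For each basis vector v_i, ℓ(v_i) = <v_i, a> is a linear equation in the a_j's. Collect the n equations into a matrix system V a = ℓ, where row i of V is v_i (expressed in the standard basis). Since V is invertible (lower-triangular with 1s on the diagonal, up to permutation), solve by back-substitution:
  V =
[[1, -1, 1, 0],
 [1, 1, 0, 1],
 [1, 1, 0, 0],
 [1, 0, 0, 0]]
  V a = (-1, -4, -4, -3)
Solving gives a = (-3, -1, 1, 0).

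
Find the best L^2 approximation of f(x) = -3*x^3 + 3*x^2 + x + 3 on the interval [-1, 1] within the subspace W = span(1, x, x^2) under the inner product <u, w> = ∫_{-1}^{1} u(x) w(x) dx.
g(x) = 3*x^2 - 4*x/5 + 3

The best approximation g ∈ W is the orthogonal projection of f onto W. Writing g = a_0 + a_1 x + a_2 x^2, the coefficients solve the normal equations G · a = b where
  G_{ij} = <φ_i, φ_j> and b_i = <f, φ_i>, with φ_0 = 1, φ_1 = x, φ_2 = x^2.
G =
  [2, 0, 2/3]
  [0, 2/3, 0]
  [2/3, 0, 2/5],
b = (8, -8/15, 16/5).
Solving gives a_0 = 3, a_1 = -4/5, a_2 = 3, so
  g(x) = 3*x^2 - 4*x/5 + 3.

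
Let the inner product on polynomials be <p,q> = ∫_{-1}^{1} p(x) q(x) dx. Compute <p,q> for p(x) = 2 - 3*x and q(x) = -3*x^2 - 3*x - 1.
<p,q> = -2

Expand the product: p(x)·q(x) = 9*x^3 + 3*x^2 - 3*x - 2.
∫_{-1}^{1} of each monomial x^k gives [2/(k+1) if k even, 0 if k odd]. Integrating term-by-term (or equivalently evaluating the antiderivative F(x) = 9*x^4/4 + x^3 - 3*x^2/2 - 2*x at the endpoints):
  F(1) − F(−1) = -1/4 − (7/4) = -2.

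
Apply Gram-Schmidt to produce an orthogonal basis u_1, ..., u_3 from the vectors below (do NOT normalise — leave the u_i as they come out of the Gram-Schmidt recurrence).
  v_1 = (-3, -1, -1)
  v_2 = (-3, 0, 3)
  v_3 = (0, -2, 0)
Orthogonal basis:
  u_1 = (-3, -1, -1)
  u_2 = (-15/11, 6/11, 39/11)
  u_3 = (4/9, -16/9, 4/9)

Apply the Gram-Schmidt recurrence
  u_1 = v_1
  u_i = v_i − Σ_{j<i} ((v_i · u_j) / (u_j · u_j)) · u_j.

Step by step this gives:
  u_1 = (-3, -1, -1)
  u_2 = (-15/11, 6/11, 39/11)
  u_3 = (4/9, -16/9, 4/9)

Orthogonality check:
  u_2 · u_1 = 0 (should be 0)
  u_3 · u_1 = 0 (should be 0)
  u_3 · u_2 = 0 (should be 0)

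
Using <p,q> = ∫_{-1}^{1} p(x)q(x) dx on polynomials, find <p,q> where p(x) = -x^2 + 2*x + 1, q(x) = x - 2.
<p,q> = -4/3

Expand the product: p(x)·q(x) = -x^3 + 4*x^2 - 3*x - 2.
∫_{-1}^{1} of each monomial x^k gives [2/(k+1) if k even, 0 if k odd]. Integrating term-by-term (or equivalently evaluating the antiderivative F(x) = -x^4/4 + 4*x^3/3 - 3*x^2/2 - 2*x at the endpoints):
  F(1) − F(−1) = -29/12 − (-13/12) = -4/3.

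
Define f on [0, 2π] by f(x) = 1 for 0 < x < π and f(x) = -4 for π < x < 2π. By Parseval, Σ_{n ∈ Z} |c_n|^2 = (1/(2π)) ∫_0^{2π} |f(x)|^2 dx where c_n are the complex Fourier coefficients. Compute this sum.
Σ |c_n|^2 = 17/2

Parseval equates the L^2 energy of f (normalised by 1/(2π)) with the ℓ^2 sum of its Fourier coefficients: (1/(2π)) ∫_0^{2π} |f|^2 = Σ |c_n|^2.
Compute the left side: (1/(2π)) [∫_0^π 1^2 dx + ∫_π^{2π} (-4)^2 dx] = (1/(2π)) · (1π + 16π) = (1 + 16)/2 = 17/2.
So Σ_{n ∈ Z} |c_n|^2 = 17/2.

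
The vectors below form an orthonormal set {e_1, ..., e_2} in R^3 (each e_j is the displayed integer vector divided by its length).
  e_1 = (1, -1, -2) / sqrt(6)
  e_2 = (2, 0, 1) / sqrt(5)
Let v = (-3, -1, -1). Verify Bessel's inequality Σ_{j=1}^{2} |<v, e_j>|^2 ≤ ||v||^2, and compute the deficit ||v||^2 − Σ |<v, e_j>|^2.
Σ |<v, e_j>|^2 = 49/5; ||v||^2 = 11; deficit = 6/5

Write each e_j = u_j / sqrt(<u_j, u_j>) where u_j is the displayed integer vector. Then <v, e_j> = <v, u_j> / sqrt(<u_j, u_j>), so |<v, e_j>|^2 = <v, u_j>^2 / <u_j, u_j>.
Coefficients: <v, e_1> = 0/sqrt(6), <v, e_2> = -7/sqrt(5).
Square and sum: Σ |<v, e_j>|^2 = 49/5.
Compute ||v||^2 = v·v = 11.
Deficit = 11 − 49/5 = 6/5 ≥ 0, confirming Bessel's inequality. (The deficit equals ||v − Σ <v,e_j> e_j||^2, the squared distance from v to span{e_j}.)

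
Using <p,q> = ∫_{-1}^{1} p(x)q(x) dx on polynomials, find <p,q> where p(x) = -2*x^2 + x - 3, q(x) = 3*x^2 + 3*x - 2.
<p,q> = 124/15

Expand the product: p(x)·q(x) = -6*x^4 - 3*x^3 - 2*x^2 - 11*x + 6.
∫_{-1}^{1} of each monomial x^k gives [2/(k+1) if k even, 0 if k odd]. Integrating term-by-term (or equivalently evaluating the antiderivative F(x) = -6*x^5/5 - 3*x^4/4 - 2*x^3/3 - 11*x^2/2 + 6*x at the endpoints):
  F(1) − F(−1) = -127/60 − (-623/60) = 124/15.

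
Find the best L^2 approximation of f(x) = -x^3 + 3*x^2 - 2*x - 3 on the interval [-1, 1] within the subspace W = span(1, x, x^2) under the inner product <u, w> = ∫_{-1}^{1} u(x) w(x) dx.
g(x) = 3*x^2 - 13*x/5 - 3

The best approximation g ∈ W is the orthogonal projection of f onto W. Writing g = a_0 + a_1 x + a_2 x^2, the coefficients solve the normal equations G · a = b where
  G_{ij} = <φ_i, φ_j> and b_i = <f, φ_i>, with φ_0 = 1, φ_1 = x, φ_2 = x^2.
G =
  [2, 0, 2/3]
  [0, 2/3, 0]
  [2/3, 0, 2/5],
b = (-4, -26/15, -4/5).
Solving gives a_0 = -3, a_1 = -13/5, a_2 = 3, so
  g(x) = 3*x^2 - 13*x/5 - 3.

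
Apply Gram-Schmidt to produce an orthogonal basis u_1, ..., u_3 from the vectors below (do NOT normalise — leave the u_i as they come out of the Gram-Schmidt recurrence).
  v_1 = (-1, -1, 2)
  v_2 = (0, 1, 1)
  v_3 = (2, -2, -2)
Orthogonal basis:
  u_1 = (-1, -1, 2)
  u_2 = (1/6, 7/6, 2/3)
  u_3 = (18/11, -6/11, 6/11)

Apply the Gram-Schmidt recurrence
  u_1 = v_1
  u_i = v_i − Σ_{j<i} ((v_i · u_j) / (u_j · u_j)) · u_j.

Step by step this gives:
  u_1 = (-1, -1, 2)
  u_2 = (1/6, 7/6, 2/3)
  u_3 = (18/11, -6/11, 6/11)

Orthogonality check:
  u_2 · u_1 = 0 (should be 0)
  u_3 · u_1 = 0 (should be 0)
  u_3 · u_2 = 0 (should be 0)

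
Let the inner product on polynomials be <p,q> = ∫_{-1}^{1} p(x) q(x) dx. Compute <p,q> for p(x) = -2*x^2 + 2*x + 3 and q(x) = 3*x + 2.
<p,q> = 40/3

Expand the product: p(x)·q(x) = -6*x^3 + 2*x^2 + 13*x + 6.
∫_{-1}^{1} of each monomial x^k gives [2/(k+1) if k even, 0 if k odd]. Integrating term-by-term (or equivalently evaluating the antiderivative F(x) = -3*x^4/2 + 2*x^3/3 + 13*x^2/2 + 6*x at the endpoints):
  F(1) − F(−1) = 35/3 − (-5/3) = 40/3.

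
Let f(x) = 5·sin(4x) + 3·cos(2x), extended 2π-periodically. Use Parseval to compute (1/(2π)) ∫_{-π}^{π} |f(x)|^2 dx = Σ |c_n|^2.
Σ |c_n|^2 = 17

Expand |f|^2 and use orthogonality of {sin(nx), cos(mx)} on [-π, π]:
  ∫_{-π}^{π} sin(nx)^2 dx = π, ∫ cos(mx)^2 dx = π, and cross terms integrate to 0.
So ∫_{-π}^{π} f(x)^2 dx = 5^2 · π + 3^2 · π = (25 + 9)π.
Divide by 2π: (25 + 9)/2 = 17.
By Parseval, this equals Σ |c_n|^2.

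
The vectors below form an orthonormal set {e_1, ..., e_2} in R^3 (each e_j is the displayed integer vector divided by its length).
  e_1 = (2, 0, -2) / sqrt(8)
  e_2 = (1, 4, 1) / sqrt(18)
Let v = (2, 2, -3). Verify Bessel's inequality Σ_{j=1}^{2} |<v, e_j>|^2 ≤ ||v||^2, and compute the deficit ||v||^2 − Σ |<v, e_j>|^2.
Σ |<v, e_j>|^2 = 137/9; ||v||^2 = 17; deficit = 16/9

Write each e_j = u_j / sqrt(<u_j, u_j>) where u_j is the displayed integer vector. Then <v, e_j> = <v, u_j> / sqrt(<u_j, u_j>), so |<v, e_j>|^2 = <v, u_j>^2 / <u_j, u_j>.
Coefficients: <v, e_1> = 10/sqrt(8), <v, e_2> = 7/sqrt(18).
Square and sum: Σ |<v, e_j>|^2 = 137/9.
Compute ||v||^2 = v·v = 17.
Deficit = 17 − 137/9 = 16/9 ≥ 0, confirming Bessel's inequality. (The deficit equals ||v − Σ <v,e_j> e_j||^2, the squared distance from v to span{e_j}.)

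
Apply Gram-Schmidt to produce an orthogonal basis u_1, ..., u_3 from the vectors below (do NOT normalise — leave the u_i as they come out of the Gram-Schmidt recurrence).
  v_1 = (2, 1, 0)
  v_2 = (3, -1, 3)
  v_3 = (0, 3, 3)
Orthogonal basis:
  u_1 = (2, 1, 0)
  u_2 = (1, -2, 3)
  u_3 = (-99/70, 99/35, 33/14)

Apply the Gram-Schmidt recurrence
  u_1 = v_1
  u_i = v_i − Σ_{j<i} ((v_i · u_j) / (u_j · u_j)) · u_j.

Step by step this gives:
  u_1 = (2, 1, 0)
  u_2 = (1, -2, 3)
  u_3 = (-99/70, 99/35, 33/14)

Orthogonality check:
  u_2 · u_1 = 0 (should be 0)
  u_3 · u_1 = 0 (should be 0)
  u_3 · u_2 = 0 (should be 0)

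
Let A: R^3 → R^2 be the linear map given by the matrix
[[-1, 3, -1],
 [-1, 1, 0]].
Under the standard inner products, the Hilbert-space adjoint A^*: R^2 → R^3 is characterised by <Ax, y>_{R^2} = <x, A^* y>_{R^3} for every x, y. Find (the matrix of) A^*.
A^* = A^T =
[[-1, -1],
 [3, 1],
 [-1, 0]]

For real matrices with standard dot products, the defining identity <Ax, y> = <x, A^* y> gives (Ax)^T y = x^T (A^*) y, i.e. x^T A^T y = x^T (A^*) y. Since this holds for all x, y, we must have A^* = A^T. Therefore
A^* =
[[-1, -1],
 [3, 1],
 [-1, 0]].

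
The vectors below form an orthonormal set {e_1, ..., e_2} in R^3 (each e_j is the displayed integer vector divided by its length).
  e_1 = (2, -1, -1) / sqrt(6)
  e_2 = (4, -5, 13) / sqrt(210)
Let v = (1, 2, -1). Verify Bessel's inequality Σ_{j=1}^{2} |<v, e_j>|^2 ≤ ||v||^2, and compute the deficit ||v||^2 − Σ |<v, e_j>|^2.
Σ |<v, e_j>|^2 = 66/35; ||v||^2 = 6; deficit = 144/35

Write each e_j = u_j / sqrt(<u_j, u_j>) where u_j is the displayed integer vector. Then <v, e_j> = <v, u_j> / sqrt(<u_j, u_j>), so |<v, e_j>|^2 = <v, u_j>^2 / <u_j, u_j>.
Coefficients: <v, e_1> = 1/sqrt(6), <v, e_2> = -19/sqrt(210).
Square and sum: Σ |<v, e_j>|^2 = 66/35.
Compute ||v||^2 = v·v = 6.
Deficit = 6 − 66/35 = 144/35 ≥ 0, confirming Bessel's inequality. (The deficit equals ||v − Σ <v,e_j> e_j||^2, the squared distance from v to span{e_j}.)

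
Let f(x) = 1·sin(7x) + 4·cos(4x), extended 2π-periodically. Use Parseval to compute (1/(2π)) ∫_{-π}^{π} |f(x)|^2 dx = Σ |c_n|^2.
Σ |c_n|^2 = 17/2

Expand |f|^2 and use orthogonality of {sin(nx), cos(mx)} on [-π, π]:
  ∫_{-π}^{π} sin(nx)^2 dx = π, ∫ cos(mx)^2 dx = π, and cross terms integrate to 0.
So ∫_{-π}^{π} f(x)^2 dx = 1^2 · π + 4^2 · π = (1 + 16)π.
Divide by 2π: (1 + 16)/2 = 17/2.
By Parseval, this equals Σ |c_n|^2.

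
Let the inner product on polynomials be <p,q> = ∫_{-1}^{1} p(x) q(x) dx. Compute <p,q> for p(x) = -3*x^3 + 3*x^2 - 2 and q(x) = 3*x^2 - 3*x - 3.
<p,q> = 46/5

Expand the product: p(x)·q(x) = -9*x^5 + 18*x^4 - 15*x^2 + 6*x + 6.
∫_{-1}^{1} of each monomial x^k gives [2/(k+1) if k even, 0 if k odd]. Integrating term-by-term (or equivalently evaluating the antiderivative F(x) = -3*x^6/2 + 18*x^5/5 - 5*x^3 + 3*x^2 + 6*x at the endpoints):
  F(1) − F(−1) = 61/10 − (-31/10) = 46/5.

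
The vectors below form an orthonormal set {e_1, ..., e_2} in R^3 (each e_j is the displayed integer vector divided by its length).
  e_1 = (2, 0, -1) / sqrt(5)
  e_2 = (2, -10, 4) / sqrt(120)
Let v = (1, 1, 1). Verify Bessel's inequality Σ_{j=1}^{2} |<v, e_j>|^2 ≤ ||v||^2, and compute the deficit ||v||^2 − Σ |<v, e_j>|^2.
Σ |<v, e_j>|^2 = 1/3; ||v||^2 = 3; deficit = 8/3

Write each e_j = u_j / sqrt(<u_j, u_j>) where u_j is the displayed integer vector. Then <v, e_j> = <v, u_j> / sqrt(<u_j, u_j>), so |<v, e_j>|^2 = <v, u_j>^2 / <u_j, u_j>.
Coefficients: <v, e_1> = 1/sqrt(5), <v, e_2> = -4/sqrt(120).
Square and sum: Σ |<v, e_j>|^2 = 1/3.
Compute ||v||^2 = v·v = 3.
Deficit = 3 − 1/3 = 8/3 ≥ 0, confirming Bessel's inequality. (The deficit equals ||v − Σ <v,e_j> e_j||^2, the squared distance from v to span{e_j}.)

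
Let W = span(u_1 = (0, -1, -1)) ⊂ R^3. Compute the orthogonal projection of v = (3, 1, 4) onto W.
proj_W(v) = (0, 5/2, 5/2)

Set up U = [u_1 | ... | u_1] ∈ R^(3×1). The projector onto W = col(U) is P = U (U^T U)^(-1) U^T.
Compute U^T U =
  [2],
and U^T v = (-5).
Solve U^T U · c = U^T v for the coefficients: c = (-5/2). The projection is proj_W(v) = U c.
Check: (v - proj_W(v)) · u_1 = 0  (should be 0).
Result: proj_W(v) = (0, 5/2, 5/2).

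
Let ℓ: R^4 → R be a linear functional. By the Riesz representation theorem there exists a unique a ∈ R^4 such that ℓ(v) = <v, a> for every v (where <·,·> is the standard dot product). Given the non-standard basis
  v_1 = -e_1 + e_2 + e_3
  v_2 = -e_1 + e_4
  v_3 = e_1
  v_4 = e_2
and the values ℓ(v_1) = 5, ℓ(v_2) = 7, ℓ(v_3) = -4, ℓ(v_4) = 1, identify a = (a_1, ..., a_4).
a = (-4, 1, 0, 3)

Write a = (a_1, ..., a_4) in the standard basis. For each basis vector v_i, ℓ(v_i) = <v_i, a> is a linear equation in the a_j's. Collect the n equations into a matrix system V a = ℓ, where row i of V is v_i (expressed in the standard basis). Since V is invertible (lower-triangular with 1s on the diagonal, up to permutation), solve by back-substitution:
  V =
[[-1, 1, 1, 0],
 [-1, 0, 0, 1],
 [1, 0, 0, 0],
 [0, 1, 0, 0]]
  V a = (5, 7, -4, 1)
Solving gives a = (-4, 1, 0, 3).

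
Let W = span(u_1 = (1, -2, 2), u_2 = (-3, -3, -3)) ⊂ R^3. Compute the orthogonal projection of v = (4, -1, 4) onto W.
proj_W(v) = (42/13, -21/26, 119/26)

Set up U = [u_1 | ... | u_2] ∈ R^(3×2). The projector onto W = col(U) is P = U (U^T U)^(-1) U^T.
Compute U^T U =
  [9, -3]
  [-3, 27],
and U^T v = (14, -21).
Solve U^T U · c = U^T v for the coefficients: c = (35/26, -49/78). The projection is proj_W(v) = U c.
Check: (v - proj_W(v)) · u_1 = 0  (should be 0).
Check: (v - proj_W(v)) · u_2 = 0  (should be 0).
Result: proj_W(v) = (42/13, -21/26, 119/26).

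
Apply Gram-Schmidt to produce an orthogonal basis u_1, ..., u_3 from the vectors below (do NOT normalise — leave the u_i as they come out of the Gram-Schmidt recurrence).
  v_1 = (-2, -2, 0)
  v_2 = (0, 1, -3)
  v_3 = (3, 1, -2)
Orthogonal basis:
  u_1 = (-2, -2, 0)
  u_2 = (-1/2, 1/2, -3)
  u_3 = (24/19, -24/19, -8/19)

Apply the Gram-Schmidt recurrence
  u_1 = v_1
  u_i = v_i − Σ_{j<i} ((v_i · u_j) / (u_j · u_j)) · u_j.

Step by step this gives:
  u_1 = (-2, -2, 0)
  u_2 = (-1/2, 1/2, -3)
  u_3 = (24/19, -24/19, -8/19)

Orthogonality check:
  u_2 · u_1 = 0 (should be 0)
  u_3 · u_1 = 0 (should be 0)
  u_3 · u_2 = 0 (should be 0)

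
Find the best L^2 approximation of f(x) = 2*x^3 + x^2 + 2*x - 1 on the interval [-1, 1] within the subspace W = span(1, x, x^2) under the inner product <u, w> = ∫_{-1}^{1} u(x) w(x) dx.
g(x) = x^2 + 16*x/5 - 1

The best approximation g ∈ W is the orthogonal projection of f onto W. Writing g = a_0 + a_1 x + a_2 x^2, the coefficients solve the normal equations G · a = b where
  G_{ij} = <φ_i, φ_j> and b_i = <f, φ_i>, with φ_0 = 1, φ_1 = x, φ_2 = x^2.
G =
  [2, 0, 2/3]
  [0, 2/3, 0]
  [2/3, 0, 2/5],
b = (-4/3, 32/15, -4/15).
Solving gives a_0 = -1, a_1 = 16/5, a_2 = 1, so
  g(x) = x^2 + 16*x/5 - 1.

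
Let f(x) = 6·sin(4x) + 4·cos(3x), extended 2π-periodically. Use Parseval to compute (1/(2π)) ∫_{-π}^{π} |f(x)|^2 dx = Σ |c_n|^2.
Σ |c_n|^2 = 26

Expand |f|^2 and use orthogonality of {sin(nx), cos(mx)} on [-π, π]:
  ∫_{-π}^{π} sin(nx)^2 dx = π, ∫ cos(mx)^2 dx = π, and cross terms integrate to 0.
So ∫_{-π}^{π} f(x)^2 dx = 6^2 · π + 4^2 · π = (36 + 16)π.
Divide by 2π: (36 + 16)/2 = 26.
By Parseval, this equals Σ |c_n|^2.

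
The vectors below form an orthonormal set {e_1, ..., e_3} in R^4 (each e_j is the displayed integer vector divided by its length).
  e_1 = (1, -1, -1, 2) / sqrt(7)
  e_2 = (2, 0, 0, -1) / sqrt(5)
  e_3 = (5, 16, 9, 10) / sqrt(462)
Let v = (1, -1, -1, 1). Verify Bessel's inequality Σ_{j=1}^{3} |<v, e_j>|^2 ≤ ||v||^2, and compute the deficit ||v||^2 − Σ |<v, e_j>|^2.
Σ |<v, e_j>|^2 = 658/165; ||v||^2 = 4; deficit = 2/165

Write each e_j = u_j / sqrt(<u_j, u_j>) where u_j is the displayed integer vector. Then <v, e_j> = <v, u_j> / sqrt(<u_j, u_j>), so |<v, e_j>|^2 = <v, u_j>^2 / <u_j, u_j>.
Coefficients: <v, e_1> = 5/sqrt(7), <v, e_2> = 1/sqrt(5), <v, e_3> = -10/sqrt(462).
Square and sum: Σ |<v, e_j>|^2 = 658/165.
Compute ||v||^2 = v·v = 4.
Deficit = 4 − 658/165 = 2/165 ≥ 0, confirming Bessel's inequality. (The deficit equals ||v − Σ <v,e_j> e_j||^2, the squared distance from v to span{e_j}.)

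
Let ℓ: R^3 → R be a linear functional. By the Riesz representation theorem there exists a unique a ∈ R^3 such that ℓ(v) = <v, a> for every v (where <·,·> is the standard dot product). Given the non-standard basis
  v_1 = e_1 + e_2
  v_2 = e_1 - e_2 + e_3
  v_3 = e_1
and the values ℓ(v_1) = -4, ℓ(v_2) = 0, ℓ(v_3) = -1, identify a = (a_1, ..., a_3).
a = (-1, -3, -2)

Write a = (a_1, ..., a_3) in the standard basis. For each basis vector v_i, ℓ(v_i) = <v_i, a> is a linear equation in the a_j's. Collect the n equations into a matrix system V a = ℓ, where row i of V is v_i (expressed in the standard basis). Since V is invertible (lower-triangular with 1s on the diagonal, up to permutation), solve by back-substitution:
  V =
[[1, 1, 0],
 [1, -1, 1],
 [1, 0, 0]]
  V a = (-4, 0, -1)
Solving gives a = (-1, -3, -2).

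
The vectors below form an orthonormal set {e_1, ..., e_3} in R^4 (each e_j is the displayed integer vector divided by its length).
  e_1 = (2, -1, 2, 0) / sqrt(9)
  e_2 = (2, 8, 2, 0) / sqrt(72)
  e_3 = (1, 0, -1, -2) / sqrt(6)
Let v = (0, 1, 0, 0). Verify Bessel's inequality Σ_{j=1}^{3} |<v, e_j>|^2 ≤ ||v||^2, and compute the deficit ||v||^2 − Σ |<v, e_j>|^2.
Σ |<v, e_j>|^2 = 1; ||v||^2 = 1; deficit = 0

Write each e_j = u_j / sqrt(<u_j, u_j>) where u_j is the displayed integer vector. Then <v, e_j> = <v, u_j> / sqrt(<u_j, u_j>), so |<v, e_j>|^2 = <v, u_j>^2 / <u_j, u_j>.
Coefficients: <v, e_1> = -1/sqrt(9), <v, e_2> = 8/sqrt(72), <v, e_3> = 0/sqrt(6).
Square and sum: Σ |<v, e_j>|^2 = 1.
Compute ||v||^2 = v·v = 1.
Deficit = 1 − 1 = 0 ≥ 0, confirming Bessel's inequality. (The deficit equals ||v − Σ <v,e_j> e_j||^2, the squared distance from v to span{e_j}.)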